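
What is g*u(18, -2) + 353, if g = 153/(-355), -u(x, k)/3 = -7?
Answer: 122102/355 ≈ 343.95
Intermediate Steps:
u(x, k) = 21 (u(x, k) = -3*(-7) = 21)
g = -153/355 (g = 153*(-1/355) = -153/355 ≈ -0.43099)
g*u(18, -2) + 353 = -153/355*21 + 353 = -3213/355 + 353 = 122102/355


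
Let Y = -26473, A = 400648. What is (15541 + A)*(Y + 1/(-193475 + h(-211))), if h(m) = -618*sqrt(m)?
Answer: 2497134*(-2726719*sqrt(211) + 853643946*I)/(-193475*I + 618*sqrt(211)) ≈ -1.1018e+10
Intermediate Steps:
(15541 + A)*(Y + 1/(-193475 + h(-211))) = (15541 + 400648)*(-26473 + 1/(-193475 - 618*I*sqrt(211))) = 416189*(-26473 + 1/(-193475 - 618*I*sqrt(211))) = -11017771397 + 416189/(-193475 - 618*I*sqrt(211))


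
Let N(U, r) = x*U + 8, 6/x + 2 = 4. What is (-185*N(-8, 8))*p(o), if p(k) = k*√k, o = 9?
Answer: 79920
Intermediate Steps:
x = 3 (x = 6/(-2 + 4) = 6/2 = 6*(½) = 3)
p(k) = k^(3/2)
N(U, r) = 8 + 3*U (N(U, r) = 3*U + 8 = 8 + 3*U)
(-185*N(-8, 8))*p(o) = (-185*(8 + 3*(-8)))*9^(3/2) = -185*(8 - 24)*27 = -185*(-16)*27 = 2960*27 = 79920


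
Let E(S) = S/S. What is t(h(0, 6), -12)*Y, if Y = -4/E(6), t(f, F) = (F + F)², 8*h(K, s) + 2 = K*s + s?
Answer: -2304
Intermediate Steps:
h(K, s) = -¼ + s/8 + K*s/8 (h(K, s) = -¼ + (K*s + s)/8 = -¼ + (s + K*s)/8 = -¼ + (s/8 + K*s/8) = -¼ + s/8 + K*s/8)
E(S) = 1
t(f, F) = 4*F² (t(f, F) = (2*F)² = 4*F²)
Y = -4 (Y = -4/1 = -4*1 = -4)
t(h(0, 6), -12)*Y = (4*(-12)²)*(-4) = (4*144)*(-4) = 576*(-4) = -2304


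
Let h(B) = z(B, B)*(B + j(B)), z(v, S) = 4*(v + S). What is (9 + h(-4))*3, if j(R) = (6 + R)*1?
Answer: 219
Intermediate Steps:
z(v, S) = 4*S + 4*v (z(v, S) = 4*(S + v) = 4*S + 4*v)
j(R) = 6 + R
h(B) = 8*B*(6 + 2*B) (h(B) = (4*B + 4*B)*(B + (6 + B)) = (8*B)*(6 + 2*B) = 8*B*(6 + 2*B))
(9 + h(-4))*3 = (9 + 16*(-4)*(3 - 4))*3 = (9 + 16*(-4)*(-1))*3 = (9 + 64)*3 = 73*3 = 219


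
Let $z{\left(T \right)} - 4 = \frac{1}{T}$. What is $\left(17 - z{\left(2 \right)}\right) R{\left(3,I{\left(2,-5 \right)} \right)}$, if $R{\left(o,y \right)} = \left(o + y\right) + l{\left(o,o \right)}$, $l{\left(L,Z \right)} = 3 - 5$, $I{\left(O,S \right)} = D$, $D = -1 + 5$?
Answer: $\frac{125}{2} \approx 62.5$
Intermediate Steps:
$D = 4$
$I{\left(O,S \right)} = 4$
$l{\left(L,Z \right)} = -2$
$z{\left(T \right)} = 4 + \frac{1}{T}$
$R{\left(o,y \right)} = -2 + o + y$ ($R{\left(o,y \right)} = \left(o + y\right) - 2 = -2 + o + y$)
$\left(17 - z{\left(2 \right)}\right) R{\left(3,I{\left(2,-5 \right)} \right)} = \left(17 - \left(4 + \frac{1}{2}\right)\right) \left(-2 + 3 + 4\right) = \left(17 - \left(4 + \frac{1}{2}\right)\right) 5 = \left(17 - \frac{9}{2}\right) 5 = \frac{25}{2} \cdot 5 = \frac{125}{2}$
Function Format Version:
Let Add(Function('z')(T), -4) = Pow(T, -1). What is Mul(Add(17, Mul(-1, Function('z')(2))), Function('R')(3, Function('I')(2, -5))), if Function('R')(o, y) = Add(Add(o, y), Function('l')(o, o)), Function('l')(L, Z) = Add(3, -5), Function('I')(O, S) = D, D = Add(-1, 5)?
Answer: Rational(125, 2) ≈ 62.500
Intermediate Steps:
D = 4
Function('I')(O, S) = 4
Function('l')(L, Z) = -2
Function('z')(T) = Add(4, Pow(T, -1))
Function('R')(o, y) = Add(-2, o, y) (Function('R')(o, y) = Add(Add(o, y), -2) = Add(-2, o, y))
Mul(Add(17, Mul(-1, Function('z')(2))), Function('R')(3, Function('I')(2, -5))) = Mul(Add(17, Mul(-1, Add(4, Pow(2, -1)))), Add(-2, 3, 4)) = Mul(Add(17, Mul(-1, Add(4, Rational(1, 2)))), 5) = Mul(Add(17, Mul(-1, Rational(9, 2))), 5) = Mul(Add(17, Rational(-9, 2)), 5) = Mul(Rational(25, 2), 5) = Rational(125, 2)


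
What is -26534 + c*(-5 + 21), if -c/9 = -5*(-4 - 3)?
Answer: -31574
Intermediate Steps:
c = -315 (c = -(-45)*(-4 - 3) = -(-45)*(-7) = -9*35 = -315)
-26534 + c*(-5 + 21) = -26534 - 315*(-5 + 21) = -26534 - 315*16 = -26534 - 5040 = -31574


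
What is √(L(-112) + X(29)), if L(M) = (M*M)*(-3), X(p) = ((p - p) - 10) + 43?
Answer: I*√37599 ≈ 193.9*I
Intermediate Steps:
X(p) = 33 (X(p) = (0 - 10) + 43 = -10 + 43 = 33)
L(M) = -3*M² (L(M) = M²*(-3) = -3*M²)
√(L(-112) + X(29)) = √(-3*(-112)² + 33) = √(-3*12544 + 33) = √(-37632 + 33) = √(-37599) = I*√37599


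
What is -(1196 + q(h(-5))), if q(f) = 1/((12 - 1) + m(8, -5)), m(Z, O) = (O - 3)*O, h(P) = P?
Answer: -60997/51 ≈ -1196.0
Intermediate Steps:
m(Z, O) = O*(-3 + O) (m(Z, O) = (-3 + O)*O = O*(-3 + O))
q(f) = 1/51 (q(f) = 1/((12 - 1) - 5*(-3 - 5)) = 1/(11 - 5*(-8)) = 1/(11 + 40) = 1/51)
-(1196 + q(h(-5))) = -(1196 + 1/51) = -1*60997/51 = -60997/51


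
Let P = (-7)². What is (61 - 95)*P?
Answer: -1666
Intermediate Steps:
P = 49
(61 - 95)*P = (61 - 95)*49 = -34*49 = -1666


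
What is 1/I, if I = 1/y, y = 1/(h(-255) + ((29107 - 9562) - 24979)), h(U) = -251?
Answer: -1/5685 ≈ -0.00017590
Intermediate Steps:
y = -1/5685 (y = 1/(-251 + ((29107 - 9562) - 24979)) = 1/(-251 + (19545 - 24979)) = 1/(-251 - 5434) = 1/(-5685) = -1/5685 ≈ -0.00017590)
I = -5685 (I = 1/(-1/5685) = -5685)
1/I = 1/(-5685) = -1/5685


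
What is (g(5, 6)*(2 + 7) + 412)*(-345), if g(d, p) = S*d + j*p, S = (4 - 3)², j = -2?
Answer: -120405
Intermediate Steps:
S = 1 (S = 1² = 1)
g(d, p) = d - 2*p (g(d, p) = 1*d - 2*p = d - 2*p)
(g(5, 6)*(2 + 7) + 412)*(-345) = ((5 - 2*6)*(2 + 7) + 412)*(-345) = ((5 - 12)*9 + 412)*(-345) = (-7*9 + 412)*(-345) = (-63 + 412)*(-345) = 349*(-345) = -120405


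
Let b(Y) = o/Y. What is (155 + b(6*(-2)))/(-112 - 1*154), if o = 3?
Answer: -619/1064 ≈ -0.58177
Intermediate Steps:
b(Y) = 3/Y
(155 + b(6*(-2)))/(-112 - 1*154) = (155 + 3/((6*(-2))))/(-112 - 1*154) = (155 + 3/(-12))/(-112 - 154) = (155 + 3*(-1/12))/(-266) = (155 - ¼)*(-1/266) = (619/4)*(-1/266) = -619/1064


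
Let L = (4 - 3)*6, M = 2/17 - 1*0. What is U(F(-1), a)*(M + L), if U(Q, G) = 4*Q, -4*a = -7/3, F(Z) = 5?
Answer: 2080/17 ≈ 122.35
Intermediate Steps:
a = 7/12 (a = -(-7)/(4*3) = -¼*(-7/3) = 7/12 ≈ 0.58333)
M = 2/17 (M = 2*(1/17) + 0 = 2/17 + 0 = 2/17 ≈ 0.11765)
L = 6 (L = 1*6 = 6)
U(F(-1), a)*(M + L) = (4*5)*(2/17 + 6) = 20*(104/17) = 2080/17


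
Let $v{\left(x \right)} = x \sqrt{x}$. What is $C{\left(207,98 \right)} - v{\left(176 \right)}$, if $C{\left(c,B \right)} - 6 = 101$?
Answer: $107 - 704 \sqrt{11} \approx -2227.9$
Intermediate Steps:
$C{\left(c,B \right)} = 107$ ($C{\left(c,B \right)} = 6 + 101 = 107$)
$v{\left(x \right)} = x^{\frac{3}{2}}$
$C{\left(207,98 \right)} - v{\left(176 \right)} = 107 - 176^{\frac{3}{2}} = 107 - 704 \sqrt{11}$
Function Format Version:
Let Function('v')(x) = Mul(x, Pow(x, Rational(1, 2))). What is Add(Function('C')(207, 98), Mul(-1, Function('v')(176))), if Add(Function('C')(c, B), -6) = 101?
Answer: Add(107, Mul(-704, Pow(11, Rational(1, 2)))) ≈ -2227.9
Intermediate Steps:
Function('C')(c, B) = 107 (Function('C')(c, B) = Add(6, 101) = 107)
Function('v')(x) = Pow(x, Rational(3, 2))
Add(Function('C')(207, 98), Mul(-1, Function('v')(176))) = Add(107, Mul(-1, Pow(176, Rational(3, 2)))) = Add(107, Mul(-1, Mul(704, Pow(11, Rational(1, 2))))) = Add(107, Mul(-704, Pow(11, Rational(1, 2))))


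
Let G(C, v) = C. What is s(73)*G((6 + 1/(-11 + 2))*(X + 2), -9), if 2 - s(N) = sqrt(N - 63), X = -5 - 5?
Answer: -848/9 + 424*sqrt(10)/9 ≈ 54.756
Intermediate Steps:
X = -10
s(N) = 2 - sqrt(-63 + N) (s(N) = 2 - sqrt(N - 63) = 2 - sqrt(-63 + N))
s(73)*G((6 + 1/(-11 + 2))*(X + 2), -9) = (2 - sqrt(-63 + 73))*((6 + 1/(-11 + 2))*(-10 + 2)) = (2 - sqrt(10))*((6 + 1/(-9))*(-8)) = (2 - sqrt(10))*((6 - 1/9)*(-8)) = (2 - sqrt(10))*((53/9)*(-8)) = (2 - sqrt(10))*(-424/9) = -848/9 + 424*sqrt(10)/9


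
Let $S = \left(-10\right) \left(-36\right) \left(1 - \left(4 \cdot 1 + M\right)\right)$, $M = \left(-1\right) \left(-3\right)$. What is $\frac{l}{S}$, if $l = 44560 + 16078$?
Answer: $- \frac{30319}{1080} \approx -28.073$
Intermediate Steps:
$M = 3$
$l = 60638$
$S = -2160$ ($S = \left(-10\right) \left(-36\right) \left(1 - \left(4 \cdot 1 + 3\right)\right) = 360 \left(1 - \left(4 + 3\right)\right) = 360 \left(1 - 7\right) = 360 \left(-6\right) = -2160$)
$\frac{l}{S} = \frac{60638}{-2160} = 60638 \left(- \frac{1}{2160}\right) = - \frac{30319}{1080}$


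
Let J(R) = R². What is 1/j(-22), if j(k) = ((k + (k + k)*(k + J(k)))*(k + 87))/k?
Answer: 1/60125 ≈ 1.6632e-5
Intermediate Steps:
j(k) = (87 + k)*(k + 2*k*(k + k²))/k (j(k) = ((k + (k + k)*(k + k²))*(k + 87))/k = ((k + (2*k)*(k + k²))*(87 + k))/k = ((k + 2*k*(k + k²))*(87 + k))/k = ((87 + k)*(k + 2*k*(k + k²)))/k = (87 + k)*(k + 2*k*(k + k²))/k)
1/j(-22) = 1/(87 + 2*(-22)³ + 175*(-22) + 176*(-22)²) = 1/(87 + 2*(-10648) - 3850 + 176*484) = 1/(87 - 21296 - 3850 + 85184) = 1/60125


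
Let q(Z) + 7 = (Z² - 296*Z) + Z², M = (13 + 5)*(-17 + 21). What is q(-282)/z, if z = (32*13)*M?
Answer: 242513/29952 ≈ 8.0967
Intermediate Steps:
M = 72 (M = 18*4 = 72)
q(Z) = -7 - 296*Z + 2*Z² (q(Z) = -7 + ((Z² - 296*Z) + Z²) = -7 + (-296*Z + 2*Z²) = -7 - 296*Z + 2*Z²)
z = 29952 (z = (32*13)*72 = 416*72 = 29952)
q(-282)/z = (-7 - 296*(-282) + 2*(-282)²)/29952 = (-7 + 83472 + 2*79524)*(1/29952) = (-7 + 83472 + 159048)*(1/29952) = 242513*(1/29952) = 242513/29952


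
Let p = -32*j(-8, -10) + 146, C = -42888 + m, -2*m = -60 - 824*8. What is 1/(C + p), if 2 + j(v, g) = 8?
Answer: -1/39608 ≈ -2.5247e-5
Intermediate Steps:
j(v, g) = 6 (j(v, g) = -2 + 8 = 6)
m = 3326 (m = -(-60 - 824*8)/2 = -(-60 - 103*64)/2 = -(-60 - 6592)/2 = -½*(-6652) = 3326)
C = -39562 (C = -42888 + 3326 = -39562)
p = -46 (p = -32*6 + 146 = -192 + 146 = -46)
1/(C + p) = 1/(-39562 - 46) = 1/(-39608) = -1/39608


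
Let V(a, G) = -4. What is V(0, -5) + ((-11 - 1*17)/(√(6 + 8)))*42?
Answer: -4 - 84*√14 ≈ -318.30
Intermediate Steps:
V(0, -5) + ((-11 - 1*17)/(√(6 + 8)))*42 = -4 + ((-11 - 1*17)/(√(6 + 8)))*42 = -4 + ((-11 - 17)/(√14))*42 = -4 - 2*√14*42 = -4 - 84*√14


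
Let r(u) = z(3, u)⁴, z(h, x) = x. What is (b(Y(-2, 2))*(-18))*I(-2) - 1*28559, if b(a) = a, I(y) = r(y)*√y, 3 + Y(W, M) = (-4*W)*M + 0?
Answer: -28559 - 3744*I*√2 ≈ -28559.0 - 5294.8*I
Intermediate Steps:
Y(W, M) = -3 - 4*M*W (Y(W, M) = -3 + ((-4*W)*M + 0) = -3 + (-4*M*W + 0) = -3 - 4*M*W)
r(u) = u⁴
I(y) = y^(9/2) (I(y) = y⁴*√y = y^(9/2))
(b(Y(-2, 2))*(-18))*I(-2) - 1*28559 = ((-3 - 4*2*(-2))*(-18))*(-2)^(9/2) - 1*28559 = ((-3 + 16)*(-18))*(16*I*√2) - 28559 = (13*(-18))*(16*I*√2) - 28559 = -3744*I*√2 - 28559 = -28559 - 3744*I*√2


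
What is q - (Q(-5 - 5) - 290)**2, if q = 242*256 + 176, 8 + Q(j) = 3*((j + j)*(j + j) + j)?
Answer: -698256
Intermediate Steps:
Q(j) = -8 + 3*j + 12*j**2 (Q(j) = -8 + 3*((j + j)*(j + j) + j) = -8 + 3*((2*j)*(2*j) + j) = -8 + 3*(4*j**2 + j) = -8 + 3*(j + 4*j**2) = -8 + (3*j + 12*j**2) = -8 + 3*j + 12*j**2)
q = 62128 (q = 61952 + 176 = 62128)
q - (Q(-5 - 5) - 290)**2 = 62128 - ((-8 + 3*(-5 - 5) + 12*(-5 - 5)**2) - 290)**2 = 62128 - ((-8 + 3*(-10) + 12*(-10)**2) - 290)**2 = 62128 - ((-8 - 30 + 12*100) - 290)**2 = 62128 - ((-8 - 30 + 1200) - 290)**2 = 62128 - (1162 - 290)**2 = 62128 - 1*872**2 = 62128 - 1*760384 = 62128 - 760384 = -698256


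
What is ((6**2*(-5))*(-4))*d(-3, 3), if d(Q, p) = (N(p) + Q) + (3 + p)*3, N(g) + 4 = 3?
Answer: 10080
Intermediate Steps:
N(g) = -1 (N(g) = -4 + 3 = -1)
d(Q, p) = 8 + Q + 3*p (d(Q, p) = (-1 + Q) + (3 + p)*3 = (-1 + Q) + (9 + 3*p) = 8 + Q + 3*p)
((6**2*(-5))*(-4))*d(-3, 3) = ((6**2*(-5))*(-4))*(8 - 3 + 3*3) = ((36*(-5))*(-4))*(8 - 3 + 9) = -180*(-4)*14 = 720*14 = 10080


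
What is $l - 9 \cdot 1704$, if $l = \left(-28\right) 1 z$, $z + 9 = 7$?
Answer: $-15280$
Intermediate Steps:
$z = -2$ ($z = -9 + 7 = -2$)
$l = 56$ ($l = \left(-28\right) 1 \left(-2\right) = \left(-28\right) \left(-2\right) = 56$)
$l - 9 \cdot 1704 = 56 - 9 \cdot 1704 = 56 - 15336 = -15280$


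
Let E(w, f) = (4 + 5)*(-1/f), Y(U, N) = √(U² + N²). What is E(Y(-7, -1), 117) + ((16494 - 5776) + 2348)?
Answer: 169857/13 ≈ 13066.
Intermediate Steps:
Y(U, N) = √(N² + U²)
E(w, f) = -9/f (E(w, f) = 9*(-1/f) = -9/f)
E(Y(-7, -1), 117) + ((16494 - 5776) + 2348) = -9/117 + ((16494 - 5776) + 2348) = -9*1/117 + (10718 + 2348) = -1/13 + 13066 = 169857/13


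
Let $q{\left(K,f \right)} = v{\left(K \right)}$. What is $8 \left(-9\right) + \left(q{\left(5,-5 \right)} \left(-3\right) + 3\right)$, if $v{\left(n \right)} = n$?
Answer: $-84$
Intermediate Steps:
$q{\left(K,f \right)} = K$
$8 \left(-9\right) + \left(q{\left(5,-5 \right)} \left(-3\right) + 3\right) = 8 \left(-9\right) + \left(5 \left(-3\right) + 3\right) = -72 + \left(-15 + 3\right) = -72 - 12 = -84$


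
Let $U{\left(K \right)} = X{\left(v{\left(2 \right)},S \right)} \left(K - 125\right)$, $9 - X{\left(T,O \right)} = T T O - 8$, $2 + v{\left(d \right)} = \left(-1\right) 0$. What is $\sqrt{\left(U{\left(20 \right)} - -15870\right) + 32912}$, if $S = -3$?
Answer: $\sqrt{45737} \approx 213.86$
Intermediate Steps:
$v{\left(d \right)} = -2$ ($v{\left(d \right)} = -2 - 0 = -2 + 0 = -2$)
$X{\left(T,O \right)} = 17 - O T^{2}$ ($X{\left(T,O \right)} = 9 - \left(T T O - 8\right) = 9 - \left(T^{2} O - 8\right) = 9 - \left(O T^{2} - 8\right) = 9 - \left(-8 + O T^{2}\right) = 17 - O T^{2}$)
$U{\left(K \right)} = -3625 + 29 K$ ($U{\left(K \right)} = \left(17 - - 3 \left(-2\right)^{2}\right) \left(K - 125\right) = \left(17 - \left(-3\right) 4\right) \left(-125 + K\right) = \left(17 + 12\right) \left(-125 + K\right) = 29 \left(-125 + K\right) = -3625 + 29 K$)
$\sqrt{\left(U{\left(20 \right)} - -15870\right) + 32912} = \sqrt{\left(\left(-3625 + 29 \cdot 20\right) - -15870\right) + 32912} = \sqrt{\left(\left(-3625 + 580\right) + 15870\right) + 32912} = \sqrt{\left(-3045 + 15870\right) + 32912} = \sqrt{12825 + 32912} = \sqrt{45737}$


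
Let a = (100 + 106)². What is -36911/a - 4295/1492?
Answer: -29666729/7914314 ≈ -3.7485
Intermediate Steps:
a = 42436 (a = 206² = 42436)
-36911/a - 4295/1492 = -36911/42436 - 4295/1492 = -29666729/7914314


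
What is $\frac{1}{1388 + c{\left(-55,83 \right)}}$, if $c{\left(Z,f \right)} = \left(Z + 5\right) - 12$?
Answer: $\frac{1}{1326} \approx 0.00075415$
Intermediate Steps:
$c{\left(Z,f \right)} = -7 + Z$ ($c{\left(Z,f \right)} = \left(5 + Z\right) - 12 = -7 + Z$)
$\frac{1}{1388 + c{\left(-55,83 \right)}} = \frac{1}{1388 - 62} = \frac{1}{1326}$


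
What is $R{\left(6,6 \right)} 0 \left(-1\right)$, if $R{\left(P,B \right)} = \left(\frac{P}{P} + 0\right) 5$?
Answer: $0$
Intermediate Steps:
$R{\left(P,B \right)} = 5$ ($R{\left(P,B \right)} = \left(1 + 0\right) 5 = 1 \cdot 5 = 5$)
$R{\left(6,6 \right)} 0 \left(-1\right) = 5 \cdot 0 \left(-1\right) = 0 \left(-1\right) = 0$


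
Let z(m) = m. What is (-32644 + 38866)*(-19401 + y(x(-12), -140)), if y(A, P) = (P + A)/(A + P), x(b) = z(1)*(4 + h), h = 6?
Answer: -120706800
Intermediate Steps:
x(b) = 10 (x(b) = 1*(4 + 6) = 1*10 = 10)
y(A, P) = 1 (y(A, P) = (A + P)/(A + P) = 1)
(-32644 + 38866)*(-19401 + y(x(-12), -140)) = (-32644 + 38866)*(-19401 + 1) = 6222*(-19400) = -120706800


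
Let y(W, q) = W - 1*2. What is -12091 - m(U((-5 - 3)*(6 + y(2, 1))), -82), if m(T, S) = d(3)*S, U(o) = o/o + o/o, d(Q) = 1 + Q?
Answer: -11763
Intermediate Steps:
y(W, q) = -2 + W (y(W, q) = W - 2 = -2 + W)
U(o) = 2 (U(o) = 1 + 1 = 2)
m(T, S) = 4*S (m(T, S) = (1 + 3)*S = 4*S)
-12091 - m(U((-5 - 3)*(6 + y(2, 1))), -82) = -12091 - 4*(-82) = -12091 - 1*(-328) = -12091 + 328 = -11763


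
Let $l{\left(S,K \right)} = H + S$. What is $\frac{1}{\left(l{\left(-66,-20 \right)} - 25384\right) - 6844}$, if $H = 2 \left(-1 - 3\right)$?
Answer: $- \frac{1}{32302} \approx -3.0958 \cdot 10^{-5}$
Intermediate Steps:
$H = -8$ ($H = 2 \left(-4\right) = -8$)
$l{\left(S,K \right)} = -8 + S$
$\frac{1}{\left(l{\left(-66,-20 \right)} - 25384\right) - 6844} = \frac{1}{\left(\left(-8 - 66\right) - 25384\right) - 6844} = \frac{1}{\left(-74 - 25384\right) - 6844} = \frac{1}{-25458 - 6844} = \frac{1}{-32302} = - \frac{1}{32302}$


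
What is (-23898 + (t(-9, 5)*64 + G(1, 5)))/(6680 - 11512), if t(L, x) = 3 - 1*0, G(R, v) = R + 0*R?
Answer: 23705/4832 ≈ 4.9058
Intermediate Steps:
G(R, v) = R (G(R, v) = R + 0 = R)
t(L, x) = 3 (t(L, x) = 3 + 0 = 3)
(-23898 + (t(-9, 5)*64 + G(1, 5)))/(6680 - 11512) = (-23898 + (3*64 + 1))/(6680 - 11512) = (-23898 + (192 + 1))/(-4832) = (-23898 + 193)*(-1/4832) = -23705*(-1/4832) = 23705/4832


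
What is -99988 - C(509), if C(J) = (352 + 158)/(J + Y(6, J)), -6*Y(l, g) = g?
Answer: -50894504/509 ≈ -99989.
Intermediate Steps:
Y(l, g) = -g/6
C(J) = 612/J (C(J) = (352 + 158)/(J - J/6) = 510/((5*J/6)) = 510*(6/(5*J)) = 612/J)
-99988 - C(509) = -99988 - 612/509 = -50894504/509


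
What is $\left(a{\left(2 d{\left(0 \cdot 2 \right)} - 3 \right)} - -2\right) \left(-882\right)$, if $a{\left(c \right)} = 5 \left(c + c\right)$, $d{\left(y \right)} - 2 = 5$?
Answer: $-98784$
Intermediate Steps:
$d{\left(y \right)} = 7$ ($d{\left(y \right)} = 2 + 5 = 7$)
$a{\left(c \right)} = 10 c$ ($a{\left(c \right)} = 5 \cdot 2 c = 10 c$)
$\left(a{\left(2 d{\left(0 \cdot 2 \right)} - 3 \right)} - -2\right) \left(-882\right) = \left(10 \left(2 \cdot 7 - 3\right) - -2\right) \left(-882\right) = \left(10 \left(14 - 3\right) + 2\right) \left(-882\right) = \left(10 \cdot 11 + 2\right) \left(-882\right) = \left(110 + 2\right) \left(-882\right) = 112 \left(-882\right) = -98784$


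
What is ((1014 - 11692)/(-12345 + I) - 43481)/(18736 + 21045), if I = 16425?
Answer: -88706579/81153240 ≈ -1.0931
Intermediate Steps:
((1014 - 11692)/(-12345 + I) - 43481)/(18736 + 21045) = ((1014 - 11692)/(-12345 + 16425) - 43481)/(18736 + 21045) = (-10678/4080 - 43481)/39781 = (-10678*1/4080 - 43481)*(1/39781) = (-5339/2040 - 43481)*(1/39781) = -88706579/2040*1/39781 = -88706579/81153240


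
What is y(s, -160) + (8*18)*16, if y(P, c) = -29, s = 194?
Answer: 2275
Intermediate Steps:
y(s, -160) + (8*18)*16 = -29 + (8*18)*16 = -29 + 144*16 = -29 + 2304 = 2275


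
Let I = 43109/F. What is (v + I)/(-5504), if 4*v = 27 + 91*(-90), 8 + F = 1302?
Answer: 5195243/14244352 ≈ 0.36472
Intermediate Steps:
F = 1294 (F = -8 + 1302 = 1294)
I = 43109/1294 ≈ 33.315
v = -8163/4 (v = (27 + 91*(-90))/4 = (27 - 8190)/4 = (¼)*(-8163) = -8163/4 ≈ -2040.8)
(v + I)/(-5504) = (-8163/4 + 43109/1294)/(-5504) = -5195243/2588*(-1/5504) = 5195243/14244352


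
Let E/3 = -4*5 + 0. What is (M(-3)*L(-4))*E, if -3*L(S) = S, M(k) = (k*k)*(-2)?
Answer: 1440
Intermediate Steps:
M(k) = -2*k² (M(k) = k²*(-2) = -2*k²)
L(S) = -S/3
E = -60 (E = 3*(-4*5 + 0) = 3*(-20 + 0) = 3*(-20) = -60)
(M(-3)*L(-4))*E = ((-2*(-3)²)*(-⅓*(-4)))*(-60) = (-2*9*(4/3))*(-60) = -18*4/3*(-60) = -24*(-60) = 1440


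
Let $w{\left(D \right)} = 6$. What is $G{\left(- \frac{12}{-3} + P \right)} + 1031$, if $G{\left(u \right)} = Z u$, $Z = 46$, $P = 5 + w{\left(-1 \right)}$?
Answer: $1721$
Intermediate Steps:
$P = 11$ ($P = 5 + 6 = 11$)
$G{\left(u \right)} = 46 u$
$G{\left(- \frac{12}{-3} + P \right)} + 1031 = 46 \left(- \frac{12}{-3} + 11\right) + 1031 = 46 \left(\left(-12\right) \left(- \frac{1}{3}\right) + 11\right) + 1031 = 46 \left(4 + 11\right) + 1031 = 46 \cdot 15 + 1031 = 690 + 1031 = 1721$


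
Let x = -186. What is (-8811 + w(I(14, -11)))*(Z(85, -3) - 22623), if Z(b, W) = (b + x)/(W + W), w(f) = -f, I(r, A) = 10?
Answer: 1196453977/6 ≈ 1.9941e+8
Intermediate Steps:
Z(b, W) = (-186 + b)/(2*W) (Z(b, W) = (b - 186)/(W + W) = (-186 + b)/((2*W)) = (-186 + b)*(1/(2*W)) = (-186 + b)/(2*W))
(-8811 + w(I(14, -11)))*(Z(85, -3) - 22623) = (-8811 - 1*10)*((½)*(-186 + 85)/(-3) - 22623) = (-8811 - 10)*((½)*(-⅓)*(-101) - 22623) = -8821*(101/6 - 22623) = -8821*(-135637/6) = 1196453977/6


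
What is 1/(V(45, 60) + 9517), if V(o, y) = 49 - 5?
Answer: 1/9561 ≈ 0.00010459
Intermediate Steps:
V(o, y) = 44
1/(V(45, 60) + 9517) = 1/(44 + 9517) = 1/9561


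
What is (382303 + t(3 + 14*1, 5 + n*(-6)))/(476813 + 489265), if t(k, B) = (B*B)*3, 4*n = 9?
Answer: 1530079/3864312 ≈ 0.39595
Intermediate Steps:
n = 9/4 (n = (¼)*9 = 9/4 ≈ 2.2500)
t(k, B) = 3*B² (t(k, B) = B²*3 = 3*B²)
(382303 + t(3 + 14*1, 5 + n*(-6)))/(476813 + 489265) = (382303 + 3*(5 + (9/4)*(-6))²)/(476813 + 489265) = (382303 + 3*(5 - 27/2)²)/966078 = (382303 + 3*(-17/2)²)*(1/966078) = (382303 + 3*(289/4))*(1/966078) = (382303 + 867/4)*(1/966078) = (1530079/4)*(1/966078) = 1530079/3864312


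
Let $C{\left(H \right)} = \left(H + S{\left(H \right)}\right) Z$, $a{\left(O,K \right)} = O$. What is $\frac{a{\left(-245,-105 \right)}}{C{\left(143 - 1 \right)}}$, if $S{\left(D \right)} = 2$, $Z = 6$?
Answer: $- \frac{245}{864} \approx -0.28356$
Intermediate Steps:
$C{\left(H \right)} = 12 + 6 H$ ($C{\left(H \right)} = \left(H + 2\right) 6 = \left(2 + H\right) 6 = 12 + 6 H$)
$\frac{a{\left(-245,-105 \right)}}{C{\left(143 - 1 \right)}} = - \frac{245}{12 + 6 \left(143 - 1\right)} = - \frac{245}{12 + 6 \cdot 142} = - \frac{245}{12 + 852} = - \frac{245}{864}$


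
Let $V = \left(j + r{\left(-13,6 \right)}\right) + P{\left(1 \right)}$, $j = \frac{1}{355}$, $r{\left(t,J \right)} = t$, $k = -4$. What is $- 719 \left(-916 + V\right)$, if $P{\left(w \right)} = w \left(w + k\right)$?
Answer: $\frac{237887621}{355} \approx 6.7011 \cdot 10^{5}$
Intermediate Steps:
$P{\left(w \right)} = w \left(-4 + w\right)$ ($P{\left(w \right)} = w \left(w - 4\right) = w \left(-4 + w\right)$)
$j = \frac{1}{355} \approx 0.0028169$
$V = - \frac{5679}{355}$ ($V = \left(\frac{1}{355} - 13\right) + 1 \left(-4 + 1\right) = - \frac{4614}{355} + 1 \left(-3\right) = - \frac{4614}{355} - 3 = - \frac{5679}{355} \approx -15.997$)
$- 719 \left(-916 + V\right) = - 719 \left(-916 - \frac{5679}{355}\right) = \left(-719\right) \left(- \frac{330859}{355}\right) = \frac{237887621}{355}$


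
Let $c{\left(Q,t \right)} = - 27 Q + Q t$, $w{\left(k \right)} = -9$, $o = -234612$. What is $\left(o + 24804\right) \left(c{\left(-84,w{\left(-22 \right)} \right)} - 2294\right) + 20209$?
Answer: $-153139631$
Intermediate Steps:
$\left(o + 24804\right) \left(c{\left(-84,w{\left(-22 \right)} \right)} - 2294\right) + 20209 = \left(-234612 + 24804\right) \left(- 84 \left(-27 - 9\right) - 2294\right) + 20209 = - 209808 \left(\left(-84\right) \left(-36\right) - 2294\right) + 20209 = - 209808 \left(3024 - 2294\right) + 20209 = \left(-209808\right) 730 + 20209 = -153159840 + 20209 = -153139631$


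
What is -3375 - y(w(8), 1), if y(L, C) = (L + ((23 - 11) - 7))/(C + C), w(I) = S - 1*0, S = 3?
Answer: -3379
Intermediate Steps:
w(I) = 3 (w(I) = 3 - 1*0 = 3 + 0 = 3)
y(L, C) = (5 + L)/(2*C) (y(L, C) = (L + (12 - 7))/((2*C)) = (L + 5)*(1/(2*C)) = (5 + L)*(1/(2*C)) = (5 + L)/(2*C))
-3375 - y(w(8), 1) = -3375 - (5 + 3)/(2*1) = -3375 - 8/2 = -3375 - 1*4 = -3375 - 4 = -3379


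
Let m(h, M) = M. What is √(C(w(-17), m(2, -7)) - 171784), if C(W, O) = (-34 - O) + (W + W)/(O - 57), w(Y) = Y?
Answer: I*√10995870/8 ≈ 414.5*I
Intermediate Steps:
C(W, O) = -34 - O + 2*W/(-57 + O) (C(W, O) = (-34 - O) + (2*W)/(-57 + O) = (-34 - O) + 2*W/(-57 + O) = -34 - O + 2*W/(-57 + O))
√(C(w(-17), m(2, -7)) - 171784) = √((1938 - 1*(-7)² + 2*(-17) + 23*(-7))/(-57 - 7) - 171784) = √((1938 - 1*49 - 34 - 161)/(-64) - 171784) = √(-(1938 - 49 - 34 - 161)/64 - 171784) = √(-1/64*1694 - 171784) = √(-847/32 - 171784) = √(-5497935/32) = I*√10995870/8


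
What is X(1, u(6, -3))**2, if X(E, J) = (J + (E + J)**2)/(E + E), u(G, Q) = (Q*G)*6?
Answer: 128618281/4 ≈ 3.2155e+7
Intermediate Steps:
u(G, Q) = 6*G*Q (u(G, Q) = (G*Q)*6 = 6*G*Q)
X(E, J) = (J + (E + J)**2)/(2*E) (X(E, J) = (J + (E + J)**2)/((2*E)) = (J + (E + J)**2)*(1/(2*E)) = (J + (E + J)**2)/(2*E))
X(1, u(6, -3))**2 = ((1/2)*(6*6*(-3) + (1 + 6*6*(-3))**2)/1)**2 = ((1/2)*1*(-108 + (1 - 108)**2))**2 = ((1/2)*1*(-108 + (-107)**2))**2 = ((1/2)*1*(-108 + 11449))**2 = ((1/2)*1*11341)**2 = (11341/2)**2 = 128618281/4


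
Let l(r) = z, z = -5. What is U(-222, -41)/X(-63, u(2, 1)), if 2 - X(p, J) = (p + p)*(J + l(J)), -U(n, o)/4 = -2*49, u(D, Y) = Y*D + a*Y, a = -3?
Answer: -196/377 ≈ -0.51989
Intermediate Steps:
u(D, Y) = -3*Y + D*Y (u(D, Y) = Y*D - 3*Y = D*Y - 3*Y = -3*Y + D*Y)
l(r) = -5
U(n, o) = 392 (U(n, o) = -(-8)*49 = -4*(-98) = 392)
X(p, J) = 2 - 2*p*(-5 + J) (X(p, J) = 2 - (p + p)*(J - 5) = 2 - 2*p*(-5 + J))
U(-222, -41)/X(-63, u(2, 1)) = 392/(2 + 10*(-63) - 2*1*(-3 + 2)*(-63)) = 392/(2 - 630 - 2*1*(-1)*(-63)) = 392/(2 - 630 - 2*(-1)*(-63)) = 392/(2 - 630 - 126) = 392/(-754) = 392*(-1/754) = -196/377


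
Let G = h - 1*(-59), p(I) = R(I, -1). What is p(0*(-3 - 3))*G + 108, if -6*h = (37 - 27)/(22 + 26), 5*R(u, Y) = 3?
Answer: 34411/240 ≈ 143.38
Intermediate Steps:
R(u, Y) = 3/5 (R(u, Y) = (1/5)*3 = 3/5)
h = -5/144 (h = -(37 - 27)/(6*(22 + 26)) = -5/(3*48) = -1/6*5/24 = -5/144 ≈ -0.034722)
p(I) = 3/5
G = 8491/144 (G = -5/144 - 1*(-59) = -5/144 + 59 = 8491/144 ≈ 58.965)
p(0*(-3 - 3))*G + 108 = (3/5)*(8491/144) + 108 = 8491/240 + 108 = 34411/240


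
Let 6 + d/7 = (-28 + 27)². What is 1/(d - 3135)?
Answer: -1/3170 ≈ -0.00031546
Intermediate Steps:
d = -35 (d = -42 + 7*(-28 + 27)² = -42 + 7*(-1)² = -42 + 7*1 = -42 + 7 = -35)
1/(d - 3135) = 1/(-35 - 3135) = 1/(-3170) = -1/3170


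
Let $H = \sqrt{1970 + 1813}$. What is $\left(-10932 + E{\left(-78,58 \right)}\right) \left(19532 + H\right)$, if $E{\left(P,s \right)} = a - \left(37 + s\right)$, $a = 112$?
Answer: $-213191780 - 10915 \sqrt{3783} \approx -2.1386 \cdot 10^{8}$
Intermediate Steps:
$E{\left(P,s \right)} = 75 - s$ ($E{\left(P,s \right)} = 112 - \left(37 + s\right) = 75 - s$)
$H = \sqrt{3783} \approx 61.506$
$\left(-10932 + E{\left(-78,58 \right)}\right) \left(19532 + H\right) = \left(-10932 + \left(75 - 58\right)\right) \left(19532 + \sqrt{3783}\right) = \left(-10932 + 17\right) \left(19532 + \sqrt{3783}\right) = - 10915 \left(19532 + \sqrt{3783}\right) = -213191780 - 10915 \sqrt{3783}$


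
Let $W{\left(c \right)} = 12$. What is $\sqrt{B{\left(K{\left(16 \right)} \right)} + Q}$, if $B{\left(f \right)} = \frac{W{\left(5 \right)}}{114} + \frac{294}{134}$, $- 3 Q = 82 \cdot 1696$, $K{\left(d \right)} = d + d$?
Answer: $\frac{5 i \sqrt{27043083705}}{3819} \approx 215.3 i$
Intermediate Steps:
$K{\left(d \right)} = 2 d$
$Q = - \frac{139072}{3}$ ($Q = - \frac{82 \cdot 1696}{3} = \left(- \frac{1}{3}\right) 139072 = - \frac{139072}{3} \approx -46357.0$)
$B{\left(f \right)} = \frac{2927}{1273}$ ($B{\left(f \right)} = \frac{12}{114} + \frac{294}{134} = 12 \cdot \frac{1}{114} + 294 \cdot \frac{1}{134} = \frac{2}{19} + \frac{147}{67} = \frac{2927}{1273}$)
$\sqrt{B{\left(K{\left(16 \right)} \right)} + Q} = \sqrt{\frac{2927}{1273} - \frac{139072}{3}} = \sqrt{- \frac{177029875}{3819}} = \frac{5 i \sqrt{27043083705}}{3819}$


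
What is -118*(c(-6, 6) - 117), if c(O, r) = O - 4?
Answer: 14986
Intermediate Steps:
c(O, r) = -4 + O
-118*(c(-6, 6) - 117) = -118*((-4 - 6) - 117) = -118*(-10 - 117) = -118*(-127) = 14986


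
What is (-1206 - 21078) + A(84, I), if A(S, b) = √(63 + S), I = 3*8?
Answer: -22284 + 7*√3 ≈ -22272.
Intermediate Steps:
I = 24
(-1206 - 21078) + A(84, I) = (-1206 - 21078) + √(63 + 84) = -22284 + √147 = -22284 + 7*√3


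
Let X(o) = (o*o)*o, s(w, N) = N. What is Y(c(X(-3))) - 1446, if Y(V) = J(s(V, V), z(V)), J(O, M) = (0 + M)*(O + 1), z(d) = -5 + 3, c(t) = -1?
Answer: -1446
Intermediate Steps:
X(o) = o³ (X(o) = o²*o = o³)
z(d) = -2
J(O, M) = M*(1 + O)
Y(V) = -2 - 2*V (Y(V) = -2*(1 + V) = -2 - 2*V)
Y(c(X(-3))) - 1446 = (-2 - 2*(-1)) - 1446 = (-2 + 2) - 1446 = 0 - 1446 = -1446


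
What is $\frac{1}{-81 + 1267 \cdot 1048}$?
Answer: $\frac{1}{1327735} \approx 7.5316 \cdot 10^{-7}$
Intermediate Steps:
$\frac{1}{-81 + 1267 \cdot 1048} = \frac{1}{-81 + 1327816} = \frac{1}{1327735}$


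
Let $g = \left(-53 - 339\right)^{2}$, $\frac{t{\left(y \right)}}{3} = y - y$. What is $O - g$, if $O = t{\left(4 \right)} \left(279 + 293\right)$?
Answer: $-153664$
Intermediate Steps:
$t{\left(y \right)} = 0$ ($t{\left(y \right)} = 3 \left(y - y\right) = 3 \cdot 0 = 0$)
$O = 0$ ($O = 0 \left(279 + 293\right) = 0 \cdot 572 = 0$)
$g = 153664$ ($g = \left(-392\right)^{2} = 153664$)
$O - g = 0 - 153664 = -153664$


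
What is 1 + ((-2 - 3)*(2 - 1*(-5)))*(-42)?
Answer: 1471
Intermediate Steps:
1 + ((-2 - 3)*(2 - 1*(-5)))*(-42) = 1 - 5*(2 + 5)*(-42) = 1 - 5*7*(-42) = 1 - 35*(-42) = 1 + 1470 = 1471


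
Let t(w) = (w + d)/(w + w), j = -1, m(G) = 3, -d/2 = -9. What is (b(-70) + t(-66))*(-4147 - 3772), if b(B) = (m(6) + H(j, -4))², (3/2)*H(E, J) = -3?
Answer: -118785/11 ≈ -10799.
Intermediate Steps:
d = 18 (d = -2*(-9) = 18)
H(E, J) = -2 (H(E, J) = (⅔)*(-3) = -2)
t(w) = (18 + w)/(2*w) (t(w) = (w + 18)/(w + w) = (18 + w)/((2*w)) = (18 + w)*(1/(2*w)) = (18 + w)/(2*w))
b(B) = 1 (b(B) = (3 - 2)² = 1² = 1)
(b(-70) + t(-66))*(-4147 - 3772) = (1 + (½)*(18 - 66)/(-66))*(-4147 - 3772) = (1 + (½)*(-1/66)*(-48))*(-7919) = (1 + 4/11)*(-7919) = (15/11)*(-7919) = -118785/11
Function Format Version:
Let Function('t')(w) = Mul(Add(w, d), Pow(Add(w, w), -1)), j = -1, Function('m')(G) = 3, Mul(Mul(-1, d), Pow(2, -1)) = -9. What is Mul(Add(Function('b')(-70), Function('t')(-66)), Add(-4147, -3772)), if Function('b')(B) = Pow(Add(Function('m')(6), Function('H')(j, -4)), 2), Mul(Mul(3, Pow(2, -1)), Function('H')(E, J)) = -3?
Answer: Rational(-118785, 11) ≈ -10799.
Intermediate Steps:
d = 18 (d = Mul(-2, -9) = 18)
Function('H')(E, J) = -2 (Function('H')(E, J) = Mul(Rational(2, 3), -3) = -2)
Function('t')(w) = Mul(Rational(1, 2), Pow(w, -1), Add(18, w)) (Function('t')(w) = Mul(Add(w, 18), Pow(Add(w, w), -1)) = Mul(Add(18, w), Pow(Mul(2, w), -1)) = Mul(Add(18, w), Mul(Rational(1, 2), Pow(w, -1))) = Mul(Rational(1, 2), Pow(w, -1), Add(18, w)))
Function('b')(B) = 1 (Function('b')(B) = Pow(Add(3, -2), 2) = Pow(1, 2) = 1)
Mul(Add(Function('b')(-70), Function('t')(-66)), Add(-4147, -3772)) = Mul(Add(1, Mul(Rational(1, 2), Pow(-66, -1), Add(18, -66))), Add(-4147, -3772)) = Mul(Add(1, Mul(Rational(1, 2), Rational(-1, 66), -48)), -7919) = Mul(Add(1, Rational(4, 11)), -7919) = Mul(Rational(15, 11), -7919) = Rational(-118785, 11)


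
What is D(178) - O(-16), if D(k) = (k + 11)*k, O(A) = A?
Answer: 33658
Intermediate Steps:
D(k) = k*(11 + k) (D(k) = (11 + k)*k = k*(11 + k))
D(178) - O(-16) = 178*(11 + 178) - 1*(-16) = 178*189 + 16 = 33642 + 16 = 33658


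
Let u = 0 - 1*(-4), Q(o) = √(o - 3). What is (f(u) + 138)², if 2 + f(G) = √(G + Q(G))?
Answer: (136 + √5)² ≈ 19109.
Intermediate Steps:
Q(o) = √(-3 + o)
u = 4 (u = 0 + 4 = 4)
f(G) = -2 + √(G + √(-3 + G))
(f(u) + 138)² = ((-2 + √(4 + √(-3 + 4))) + 138)² = ((-2 + √(4 + √1)) + 138)² = ((-2 + √(4 + 1)) + 138)² = ((-2 + √5) + 138)² = (136 + √5)²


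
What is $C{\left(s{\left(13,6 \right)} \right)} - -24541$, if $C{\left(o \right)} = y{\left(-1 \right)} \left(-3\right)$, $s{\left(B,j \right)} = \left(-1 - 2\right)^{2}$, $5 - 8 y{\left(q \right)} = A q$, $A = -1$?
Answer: $\frac{49079}{2} \approx 24540.0$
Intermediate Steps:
$y{\left(q \right)} = \frac{5}{8} + \frac{q}{8}$ ($y{\left(q \right)} = \frac{5}{8} - \frac{\left(-1\right) q}{8} = \frac{5}{8} + \frac{q}{8}$)
$s{\left(B,j \right)} = 9$ ($s{\left(B,j \right)} = \left(-3\right)^{2} = 9$)
$C{\left(o \right)} = - \frac{3}{2}$ ($C{\left(o \right)} = \left(\frac{5}{8} + \frac{1}{8} \left(-1\right)\right) \left(-3\right) = \left(\frac{5}{8} - \frac{1}{8}\right) \left(-3\right) = \frac{1}{2} \left(-3\right) = - \frac{3}{2}$)
$C{\left(s{\left(13,6 \right)} \right)} - -24541 = - \frac{3}{2} - -24541 = - \frac{3}{2} + 24541 = \frac{49079}{2}$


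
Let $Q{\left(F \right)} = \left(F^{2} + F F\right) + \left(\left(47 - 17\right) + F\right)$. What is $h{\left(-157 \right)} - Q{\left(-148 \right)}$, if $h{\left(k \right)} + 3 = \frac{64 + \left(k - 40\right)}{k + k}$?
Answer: $- \frac{13719469}{314} \approx -43693.0$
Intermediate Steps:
$h{\left(k \right)} = -3 + \frac{24 + k}{2 k}$ ($h{\left(k \right)} = -3 + \frac{64 + \left(k - 40\right)}{k + k} = -3 + \frac{64 + \left(k - 40\right)}{2 k} = -3 + \left(64 + \left(-40 + k\right)\right) \frac{1}{2 k} = -3 + \left(24 + k\right) \frac{1}{2 k} = -3 + \frac{24 + k}{2 k}$)
$Q{\left(F \right)} = 30 + F + 2 F^{2}$ ($Q{\left(F \right)} = \left(F^{2} + F^{2}\right) + \left(30 + F\right) = 2 F^{2} + \left(30 + F\right) = 30 + F + 2 F^{2}$)
$h{\left(-157 \right)} - Q{\left(-148 \right)} = \left(- \frac{5}{2} + \frac{12}{-157}\right) - \left(30 - 148 + 2 \left(-148\right)^{2}\right) = \left(- \frac{5}{2} + 12 \left(- \frac{1}{157}\right)\right) - \left(30 - 148 + 2 \cdot 21904\right) = \left(- \frac{5}{2} - \frac{12}{157}\right) - \left(30 - 148 + 43808\right) = - \frac{809}{314} - 43690 = - \frac{13719469}{314}$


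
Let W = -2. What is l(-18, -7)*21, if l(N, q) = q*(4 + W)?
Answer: -294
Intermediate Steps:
l(N, q) = 2*q (l(N, q) = q*(4 - 2) = q*2 = 2*q)
l(-18, -7)*21 = (2*(-7))*21 = -14*21 = -294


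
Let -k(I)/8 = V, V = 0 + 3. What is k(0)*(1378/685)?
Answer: -33072/685 ≈ -48.280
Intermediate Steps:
V = 3
k(I) = -24 (k(I) = -8*3 = -24)
k(0)*(1378/685) = -33072/685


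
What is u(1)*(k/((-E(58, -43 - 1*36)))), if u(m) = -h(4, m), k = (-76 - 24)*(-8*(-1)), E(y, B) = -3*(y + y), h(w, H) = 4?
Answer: 800/87 ≈ 9.1954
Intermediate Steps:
E(y, B) = -6*y
k = -800 (k = -100*8 = -800)
u(m) = -4 (u(m) = -1*4 = -4)
u(1)*(k/((-E(58, -43 - 1*36)))) = -(-3200)/((-(-6)*58)) = -(-3200)/((-1*(-348))) = -(-3200)/348 = -4*(-200/87) = 800/87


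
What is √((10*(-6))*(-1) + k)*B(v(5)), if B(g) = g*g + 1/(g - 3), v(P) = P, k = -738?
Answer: 51*I*√678/2 ≈ 663.98*I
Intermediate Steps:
B(g) = g² + 1/(-3 + g)
√((10*(-6))*(-1) + k)*B(v(5)) = √((10*(-6))*(-1) - 738)*((1 + 5³ - 3*5²)/(-3 + 5)) = √(-60*(-1) - 738)*((1 + 125 - 3*25)/2) = √(60 - 738)*((1 + 125 - 75)/2) = √(-678)*((½)*51) = (I*√678)*(51/2) = 51*I*√678/2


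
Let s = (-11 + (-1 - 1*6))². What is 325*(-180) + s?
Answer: -58176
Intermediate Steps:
s = 324 (s = (-11 + (-1 - 6))² = (-11 - 7)² = (-18)² = 324)
325*(-180) + s = 325*(-180) + 324 = -58500 + 324 = -58176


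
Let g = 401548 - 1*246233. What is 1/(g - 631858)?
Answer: -1/476543 ≈ -2.0984e-6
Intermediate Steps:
g = 155315 (g = 401548 - 246233 = 155315)
1/(g - 631858) = 1/(155315 - 631858) = 1/(-476543) = -1/476543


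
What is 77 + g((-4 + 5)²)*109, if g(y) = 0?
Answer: 77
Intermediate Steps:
77 + g((-4 + 5)²)*109 = 77 + 0*109 = 77 + 0 = 77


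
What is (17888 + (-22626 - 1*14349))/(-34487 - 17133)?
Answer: 19087/51620 ≈ 0.36976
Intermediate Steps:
(17888 + (-22626 - 1*14349))/(-34487 - 17133) = (17888 + (-22626 - 14349))/(-51620) = (17888 - 36975)*(-1/51620) = -19087*(-1/51620) = 19087/51620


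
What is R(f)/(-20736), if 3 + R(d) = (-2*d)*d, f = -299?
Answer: 178805/20736 ≈ 8.6229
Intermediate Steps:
R(d) = -3 - 2*d² (R(d) = -3 + (-2*d)*d = -3 - 2*d²)
R(f)/(-20736) = (-3 - 2*(-299)²)/(-20736) = (-3 - 2*89401)*(-1/20736) = (-3 - 178802)*(-1/20736) = -178805*(-1/20736) = 178805/20736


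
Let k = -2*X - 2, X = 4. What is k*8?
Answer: -80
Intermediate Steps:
k = -10 (k = -2*4 - 2 = -8 - 2 = -10)
k*8 = -10*8 = -80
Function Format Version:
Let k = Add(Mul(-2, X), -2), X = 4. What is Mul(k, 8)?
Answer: -80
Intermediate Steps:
k = -10 (k = Add(Mul(-2, 4), -2) = Add(-8, -2) = -10)
Mul(k, 8) = Mul(-10, 8) = -80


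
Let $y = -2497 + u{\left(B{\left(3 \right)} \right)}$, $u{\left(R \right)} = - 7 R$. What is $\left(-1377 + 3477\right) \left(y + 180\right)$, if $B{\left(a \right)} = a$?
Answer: $-4909800$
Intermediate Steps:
$y = -2518$ ($y = -2497 - 21 = -2518$)
$\left(-1377 + 3477\right) \left(y + 180\right) = \left(-1377 + 3477\right) \left(-2518 + 180\right) = 2100 \left(-2338\right) = -4909800$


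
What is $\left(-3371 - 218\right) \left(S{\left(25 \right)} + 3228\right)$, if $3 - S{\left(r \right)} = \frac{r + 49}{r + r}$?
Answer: $- \frac{289768682}{25} \approx -1.1591 \cdot 10^{7}$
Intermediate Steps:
$S{\left(r \right)} = 3 - \frac{49 + r}{2 r}$ ($S{\left(r \right)} = 3 - \frac{r + 49}{r + r} = 3 - \frac{49 + r}{2 r}$)
$\left(-3371 - 218\right) \left(S{\left(25 \right)} + 3228\right) = \left(-3371 - 218\right) \left(\frac{-49 + 5 \cdot 25}{2 \cdot 25} + 3228\right) = - 3589 \left(\frac{1}{2} \cdot \frac{1}{25} \left(-49 + 125\right) + 3228\right) = - 3589 \left(\frac{1}{2} \cdot \frac{1}{25} \cdot 76 + 3228\right) = - 3589 \left(\frac{38}{25} + 3228\right) = \left(-3589\right) \frac{80738}{25} = - \frac{289768682}{25}$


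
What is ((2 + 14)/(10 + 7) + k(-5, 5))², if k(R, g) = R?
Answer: 4761/289 ≈ 16.474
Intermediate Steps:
((2 + 14)/(10 + 7) + k(-5, 5))² = ((2 + 14)/(10 + 7) - 5)² = (16/17 - 5)² = (-69/17)² = 4761/289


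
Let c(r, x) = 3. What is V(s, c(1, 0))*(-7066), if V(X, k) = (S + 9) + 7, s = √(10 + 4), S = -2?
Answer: -98924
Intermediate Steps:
s = √14 ≈ 3.7417
V(X, k) = 14 (V(X, k) = (-2 + 9) + 7 = 7 + 7 = 14)
V(s, c(1, 0))*(-7066) = 14*(-7066) = -98924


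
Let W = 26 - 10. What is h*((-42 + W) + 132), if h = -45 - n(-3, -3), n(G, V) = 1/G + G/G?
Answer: -14522/3 ≈ -4840.7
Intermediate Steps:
n(G, V) = 1 + 1/G (n(G, V) = 1/G + 1 = 1 + 1/G)
W = 16
h = -137/3 (h = -45 - (1 - 3)/(-3) = -45 - (-1)*(-2)/3 = -45 - 1*⅔ = -45 - ⅔ = -137/3 ≈ -45.667)
h*((-42 + W) + 132) = -137*((-42 + 16) + 132)/3 = -137*(-26 + 132)/3 = -137/3*106 = -14522/3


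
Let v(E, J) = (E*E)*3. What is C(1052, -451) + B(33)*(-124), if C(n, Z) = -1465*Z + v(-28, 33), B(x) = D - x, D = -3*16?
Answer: 673111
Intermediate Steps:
D = -48
v(E, J) = 3*E**2 (v(E, J) = E**2*3 = 3*E**2)
B(x) = -48 - x
C(n, Z) = 2352 - 1465*Z (C(n, Z) = -1465*Z + 3*(-28)**2 = -1465*Z + 3*784 = -1465*Z + 2352 = 2352 - 1465*Z)
C(1052, -451) + B(33)*(-124) = (2352 - 1465*(-451)) + (-48 - 1*33)*(-124) = (2352 + 660715) + (-48 - 33)*(-124) = 663067 - 81*(-124) = 663067 + 10044 = 673111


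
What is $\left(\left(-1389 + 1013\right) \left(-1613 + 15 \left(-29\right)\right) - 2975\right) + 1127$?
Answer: $768200$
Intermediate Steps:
$\left(\left(-1389 + 1013\right) \left(-1613 + 15 \left(-29\right)\right) - 2975\right) + 1127 = \left(- 376 \left(-1613 - 435\right) - 2975\right) + 1127 = \left(\left(-376\right) \left(-2048\right) - 2975\right) + 1127 = \left(770048 - 2975\right) + 1127 = 767073 + 1127 = 768200$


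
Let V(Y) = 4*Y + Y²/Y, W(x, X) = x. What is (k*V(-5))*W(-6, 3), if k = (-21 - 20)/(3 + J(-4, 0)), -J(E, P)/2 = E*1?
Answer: -6150/11 ≈ -559.09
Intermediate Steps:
V(Y) = 5*Y (V(Y) = 4*Y + Y = 5*Y)
J(E, P) = -2*E
k = -41/11 (k = (-21 - 20)/(3 - 2*(-4)) = -41/(3 + 8) = -41/11 ≈ -3.7273)
(k*V(-5))*W(-6, 3) = -205*(-5)/11*(-6) = -41/11*(-25)*(-6) = (1025/11)*(-6) = -6150/11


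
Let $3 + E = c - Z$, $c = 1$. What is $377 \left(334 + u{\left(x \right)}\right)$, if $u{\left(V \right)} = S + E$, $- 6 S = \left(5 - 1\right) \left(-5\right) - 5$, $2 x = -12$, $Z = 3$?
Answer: $\frac{753623}{6} \approx 1.256 \cdot 10^{5}$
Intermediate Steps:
$x = -6$ ($x = \frac{1}{2} \left(-12\right) = -6$)
$E = -5$ ($E = -3 + \left(1 - 3\right) = -3 - 2 = -5$)
$S = \frac{25}{6}$ ($S = - \frac{\left(5 - 1\right) \left(-5\right) - 5}{6} = - \frac{4 \left(-5\right) - 5}{6} = - \frac{-20 - 5}{6} = \left(- \frac{1}{6}\right) \left(-25\right) = \frac{25}{6} \approx 4.1667$)
$u{\left(V \right)} = - \frac{5}{6}$ ($u{\left(V \right)} = \frac{25}{6} - 5 = - \frac{5}{6}$)
$377 \left(334 + u{\left(x \right)}\right) = 377 \left(334 - \frac{5}{6}\right) = 377 \cdot \frac{1999}{6} = \frac{753623}{6}$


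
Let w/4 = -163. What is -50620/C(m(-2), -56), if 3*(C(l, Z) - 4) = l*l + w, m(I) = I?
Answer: 12655/53 ≈ 238.77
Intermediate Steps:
w = -652 (w = 4*(-163) = -652)
C(l, Z) = -640/3 + l²/3 (C(l, Z) = 4 + (l*l - 652)/3 = 4 + (l² - 652)/3 = 4 + (-652 + l²)/3 = 4 + (-652/3 + l²/3) = -640/3 + l²/3)
-50620/C(m(-2), -56) = -50620/(-640/3 + (⅓)*(-2)²) = -50620/(-640/3 + (⅓)*4) = -50620/(-640/3 + 4/3) = -50620/(-212) = -50620*(-1/212) = 12655/53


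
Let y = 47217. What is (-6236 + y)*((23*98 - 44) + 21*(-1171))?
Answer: -917195761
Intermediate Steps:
(-6236 + y)*((23*98 - 44) + 21*(-1171)) = (-6236 + 47217)*((23*98 - 44) + 21*(-1171)) = 40981*((2254 - 44) - 24591) = 40981*(2210 - 24591) = 40981*(-22381) = -917195761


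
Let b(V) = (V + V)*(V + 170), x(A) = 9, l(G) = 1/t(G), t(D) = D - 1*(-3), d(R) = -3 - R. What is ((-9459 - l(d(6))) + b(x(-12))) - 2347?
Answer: -51503/6 ≈ -8583.8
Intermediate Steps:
t(D) = 3 + D (t(D) = D + 3 = 3 + D)
l(G) = 1/(3 + G)
b(V) = 2*V*(170 + V) (b(V) = (2*V)*(170 + V) = 2*V*(170 + V))
((-9459 - l(d(6))) + b(x(-12))) - 2347 = ((-9459 - 1/(3 + (-3 - 1*6))) + 2*9*(170 + 9)) - 2347 = ((-9459 - 1/(3 + (-3 - 6))) + 2*9*179) - 2347 = ((-9459 - 1/(3 - 9)) + 3222) - 2347 = ((-9459 - 1/(-6)) + 3222) - 2347 = ((-9459 - 1*(-⅙)) + 3222) - 2347 = ((-9459 + ⅙) + 3222) - 2347 = (-56753/6 + 3222) - 2347 = -37421/6 - 2347 = -51503/6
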